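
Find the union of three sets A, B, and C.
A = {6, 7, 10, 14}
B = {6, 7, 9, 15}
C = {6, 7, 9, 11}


Set A = {6, 7, 10, 14}
Set B = {6, 7, 9, 15}
Set C = {6, 7, 9, 11}
First, A ∪ B = {6, 7, 9, 10, 14, 15}
Then, (A ∪ B) ∪ C = {6, 7, 9, 10, 11, 14, 15}

{6, 7, 9, 10, 11, 14, 15}


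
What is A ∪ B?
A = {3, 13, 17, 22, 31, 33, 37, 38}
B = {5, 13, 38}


Set A = {3, 13, 17, 22, 31, 33, 37, 38}
Set B = {5, 13, 38}
A ∪ B includes all elements in either set.
Elements from A: {3, 13, 17, 22, 31, 33, 37, 38}
Elements from B not already included: {5}
A ∪ B = {3, 5, 13, 17, 22, 31, 33, 37, 38}

{3, 5, 13, 17, 22, 31, 33, 37, 38}


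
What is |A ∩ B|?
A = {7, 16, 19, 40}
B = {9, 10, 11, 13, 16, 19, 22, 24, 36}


Set A = {7, 16, 19, 40}
Set B = {9, 10, 11, 13, 16, 19, 22, 24, 36}
A ∩ B = {16, 19}
|A ∩ B| = 2

2


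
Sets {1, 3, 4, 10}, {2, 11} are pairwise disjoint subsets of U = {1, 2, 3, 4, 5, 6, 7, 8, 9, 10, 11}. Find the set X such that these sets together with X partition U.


U = {1, 2, 3, 4, 5, 6, 7, 8, 9, 10, 11}
Shown blocks: {1, 3, 4, 10}, {2, 11}
A partition's blocks are pairwise disjoint and cover U, so the missing block = U \ (union of shown blocks).
Union of shown blocks: {1, 2, 3, 4, 10, 11}
Missing block = U \ (union) = {5, 6, 7, 8, 9}

{5, 6, 7, 8, 9}


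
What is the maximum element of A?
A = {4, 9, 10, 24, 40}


Set A = {4, 9, 10, 24, 40}
Elements in ascending order: 4, 9, 10, 24, 40
The largest element is 40.

40


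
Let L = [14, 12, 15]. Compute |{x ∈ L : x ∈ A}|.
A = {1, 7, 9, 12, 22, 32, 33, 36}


Set A = {1, 7, 9, 12, 22, 32, 33, 36}
Candidates: [14, 12, 15]
Check each candidate:
14 ∉ A, 12 ∈ A, 15 ∉ A
Count of candidates in A: 1

1


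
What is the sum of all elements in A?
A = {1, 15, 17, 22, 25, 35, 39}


Set A = {1, 15, 17, 22, 25, 35, 39}
Sum = 1 + 15 + 17 + 22 + 25 + 35 + 39 = 154

154


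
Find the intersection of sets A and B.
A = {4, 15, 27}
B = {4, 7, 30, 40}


Set A = {4, 15, 27}
Set B = {4, 7, 30, 40}
A ∩ B includes only elements in both sets.
Check each element of A against B:
4 ✓, 15 ✗, 27 ✗
A ∩ B = {4}

{4}


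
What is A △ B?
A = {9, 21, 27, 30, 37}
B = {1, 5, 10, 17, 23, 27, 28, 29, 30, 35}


Set A = {9, 21, 27, 30, 37}
Set B = {1, 5, 10, 17, 23, 27, 28, 29, 30, 35}
A △ B = (A \ B) ∪ (B \ A)
Elements in A but not B: {9, 21, 37}
Elements in B but not A: {1, 5, 10, 17, 23, 28, 29, 35}
A △ B = {1, 5, 9, 10, 17, 21, 23, 28, 29, 35, 37}

{1, 5, 9, 10, 17, 21, 23, 28, 29, 35, 37}


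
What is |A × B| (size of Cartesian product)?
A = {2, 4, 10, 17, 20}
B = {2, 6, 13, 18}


Set A = {2, 4, 10, 17, 20} has 5 elements.
Set B = {2, 6, 13, 18} has 4 elements.
|A × B| = |A| × |B| = 5 × 4 = 20

20


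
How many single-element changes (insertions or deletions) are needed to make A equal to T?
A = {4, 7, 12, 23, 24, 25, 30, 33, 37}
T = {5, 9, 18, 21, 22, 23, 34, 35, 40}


Set A = {4, 7, 12, 23, 24, 25, 30, 33, 37}
Set T = {5, 9, 18, 21, 22, 23, 34, 35, 40}
Elements to remove from A (in A, not in T): {4, 7, 12, 24, 25, 30, 33, 37} → 8 removals
Elements to add to A (in T, not in A): {5, 9, 18, 21, 22, 34, 35, 40} → 8 additions
Total edits = 8 + 8 = 16

16


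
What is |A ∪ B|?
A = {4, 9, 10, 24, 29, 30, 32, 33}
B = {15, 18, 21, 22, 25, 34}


Set A = {4, 9, 10, 24, 29, 30, 32, 33}, |A| = 8
Set B = {15, 18, 21, 22, 25, 34}, |B| = 6
A ∩ B = {}, |A ∩ B| = 0
|A ∪ B| = |A| + |B| - |A ∩ B| = 8 + 6 - 0 = 14

14


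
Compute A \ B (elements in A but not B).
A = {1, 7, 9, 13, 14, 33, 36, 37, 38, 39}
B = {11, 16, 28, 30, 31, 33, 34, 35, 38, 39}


Set A = {1, 7, 9, 13, 14, 33, 36, 37, 38, 39}
Set B = {11, 16, 28, 30, 31, 33, 34, 35, 38, 39}
A \ B includes elements in A that are not in B.
Check each element of A:
1 (not in B, keep), 7 (not in B, keep), 9 (not in B, keep), 13 (not in B, keep), 14 (not in B, keep), 33 (in B, remove), 36 (not in B, keep), 37 (not in B, keep), 38 (in B, remove), 39 (in B, remove)
A \ B = {1, 7, 9, 13, 14, 36, 37}

{1, 7, 9, 13, 14, 36, 37}


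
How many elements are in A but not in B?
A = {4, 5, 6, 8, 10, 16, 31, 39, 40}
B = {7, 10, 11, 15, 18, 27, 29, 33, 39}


Set A = {4, 5, 6, 8, 10, 16, 31, 39, 40}
Set B = {7, 10, 11, 15, 18, 27, 29, 33, 39}
A \ B = {4, 5, 6, 8, 16, 31, 40}
|A \ B| = 7

7


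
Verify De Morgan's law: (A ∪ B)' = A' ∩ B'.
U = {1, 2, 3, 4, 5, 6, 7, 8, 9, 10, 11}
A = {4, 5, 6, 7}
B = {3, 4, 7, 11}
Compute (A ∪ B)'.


U = {1, 2, 3, 4, 5, 6, 7, 8, 9, 10, 11}
A = {4, 5, 6, 7}, B = {3, 4, 7, 11}
A ∪ B = {3, 4, 5, 6, 7, 11}
(A ∪ B)' = U \ (A ∪ B) = {1, 2, 8, 9, 10}
Verification via A' ∩ B': A' = {1, 2, 3, 8, 9, 10, 11}, B' = {1, 2, 5, 6, 8, 9, 10}
A' ∩ B' = {1, 2, 8, 9, 10} ✓

{1, 2, 8, 9, 10}


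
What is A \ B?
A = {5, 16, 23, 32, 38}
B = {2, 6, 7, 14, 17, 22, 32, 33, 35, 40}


Set A = {5, 16, 23, 32, 38}
Set B = {2, 6, 7, 14, 17, 22, 32, 33, 35, 40}
A \ B includes elements in A that are not in B.
Check each element of A:
5 (not in B, keep), 16 (not in B, keep), 23 (not in B, keep), 32 (in B, remove), 38 (not in B, keep)
A \ B = {5, 16, 23, 38}

{5, 16, 23, 38}


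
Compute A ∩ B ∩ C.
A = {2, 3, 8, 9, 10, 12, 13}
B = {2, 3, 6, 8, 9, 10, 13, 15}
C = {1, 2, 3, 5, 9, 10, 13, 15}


Set A = {2, 3, 8, 9, 10, 12, 13}
Set B = {2, 3, 6, 8, 9, 10, 13, 15}
Set C = {1, 2, 3, 5, 9, 10, 13, 15}
First, A ∩ B = {2, 3, 8, 9, 10, 13}
Then, (A ∩ B) ∩ C = {2, 3, 9, 10, 13}

{2, 3, 9, 10, 13}


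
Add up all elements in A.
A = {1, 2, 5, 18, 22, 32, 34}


Set A = {1, 2, 5, 18, 22, 32, 34}
Sum = 1 + 2 + 5 + 18 + 22 + 32 + 34 = 114

114


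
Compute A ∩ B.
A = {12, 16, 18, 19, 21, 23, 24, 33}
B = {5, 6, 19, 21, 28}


Set A = {12, 16, 18, 19, 21, 23, 24, 33}
Set B = {5, 6, 19, 21, 28}
A ∩ B includes only elements in both sets.
Check each element of A against B:
12 ✗, 16 ✗, 18 ✗, 19 ✓, 21 ✓, 23 ✗, 24 ✗, 33 ✗
A ∩ B = {19, 21}

{19, 21}


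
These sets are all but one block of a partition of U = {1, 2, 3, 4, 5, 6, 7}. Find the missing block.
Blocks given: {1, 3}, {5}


U = {1, 2, 3, 4, 5, 6, 7}
Shown blocks: {1, 3}, {5}
A partition's blocks are pairwise disjoint and cover U, so the missing block = U \ (union of shown blocks).
Union of shown blocks: {1, 3, 5}
Missing block = U \ (union) = {2, 4, 6, 7}

{2, 4, 6, 7}


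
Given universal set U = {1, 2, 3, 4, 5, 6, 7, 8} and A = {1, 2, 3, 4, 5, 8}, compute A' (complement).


Universal set U = {1, 2, 3, 4, 5, 6, 7, 8}
Set A = {1, 2, 3, 4, 5, 8}
A' = U \ A = elements in U but not in A
Checking each element of U:
1 (in A, exclude), 2 (in A, exclude), 3 (in A, exclude), 4 (in A, exclude), 5 (in A, exclude), 6 (not in A, include), 7 (not in A, include), 8 (in A, exclude)
A' = {6, 7}

{6, 7}


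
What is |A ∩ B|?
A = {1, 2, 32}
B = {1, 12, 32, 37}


Set A = {1, 2, 32}
Set B = {1, 12, 32, 37}
A ∩ B = {1, 32}
|A ∩ B| = 2

2


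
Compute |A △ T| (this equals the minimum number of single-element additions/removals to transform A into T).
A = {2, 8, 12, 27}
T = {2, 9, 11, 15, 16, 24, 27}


Set A = {2, 8, 12, 27}
Set T = {2, 9, 11, 15, 16, 24, 27}
Elements to remove from A (in A, not in T): {8, 12} → 2 removals
Elements to add to A (in T, not in A): {9, 11, 15, 16, 24} → 5 additions
Total edits = 2 + 5 = 7

7


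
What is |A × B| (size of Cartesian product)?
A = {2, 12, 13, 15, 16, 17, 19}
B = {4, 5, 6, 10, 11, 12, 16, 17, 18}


Set A = {2, 12, 13, 15, 16, 17, 19} has 7 elements.
Set B = {4, 5, 6, 10, 11, 12, 16, 17, 18} has 9 elements.
|A × B| = |A| × |B| = 7 × 9 = 63

63


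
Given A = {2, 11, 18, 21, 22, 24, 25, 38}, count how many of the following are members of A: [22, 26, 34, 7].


Set A = {2, 11, 18, 21, 22, 24, 25, 38}
Candidates: [22, 26, 34, 7]
Check each candidate:
22 ∈ A, 26 ∉ A, 34 ∉ A, 7 ∉ A
Count of candidates in A: 1

1


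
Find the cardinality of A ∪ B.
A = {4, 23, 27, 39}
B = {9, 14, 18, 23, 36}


Set A = {4, 23, 27, 39}, |A| = 4
Set B = {9, 14, 18, 23, 36}, |B| = 5
A ∩ B = {23}, |A ∩ B| = 1
|A ∪ B| = |A| + |B| - |A ∩ B| = 4 + 5 - 1 = 8

8


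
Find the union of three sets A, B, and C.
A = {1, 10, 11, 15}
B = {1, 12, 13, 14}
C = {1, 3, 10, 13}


Set A = {1, 10, 11, 15}
Set B = {1, 12, 13, 14}
Set C = {1, 3, 10, 13}
First, A ∪ B = {1, 10, 11, 12, 13, 14, 15}
Then, (A ∪ B) ∪ C = {1, 3, 10, 11, 12, 13, 14, 15}

{1, 3, 10, 11, 12, 13, 14, 15}


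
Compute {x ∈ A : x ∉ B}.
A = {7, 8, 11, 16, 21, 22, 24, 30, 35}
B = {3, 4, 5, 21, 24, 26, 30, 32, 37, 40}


Set A = {7, 8, 11, 16, 21, 22, 24, 30, 35}
Set B = {3, 4, 5, 21, 24, 26, 30, 32, 37, 40}
Check each element of A against B:
7 ∉ B (include), 8 ∉ B (include), 11 ∉ B (include), 16 ∉ B (include), 21 ∈ B, 22 ∉ B (include), 24 ∈ B, 30 ∈ B, 35 ∉ B (include)
Elements of A not in B: {7, 8, 11, 16, 22, 35}

{7, 8, 11, 16, 22, 35}


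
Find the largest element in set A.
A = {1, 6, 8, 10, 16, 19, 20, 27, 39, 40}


Set A = {1, 6, 8, 10, 16, 19, 20, 27, 39, 40}
Elements in ascending order: 1, 6, 8, 10, 16, 19, 20, 27, 39, 40
The largest element is 40.

40


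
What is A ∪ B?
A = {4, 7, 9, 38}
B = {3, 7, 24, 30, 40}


Set A = {4, 7, 9, 38}
Set B = {3, 7, 24, 30, 40}
A ∪ B includes all elements in either set.
Elements from A: {4, 7, 9, 38}
Elements from B not already included: {3, 24, 30, 40}
A ∪ B = {3, 4, 7, 9, 24, 30, 38, 40}

{3, 4, 7, 9, 24, 30, 38, 40}


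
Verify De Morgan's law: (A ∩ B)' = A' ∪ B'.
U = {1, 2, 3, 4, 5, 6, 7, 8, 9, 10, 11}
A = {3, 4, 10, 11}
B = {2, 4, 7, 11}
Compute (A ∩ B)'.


U = {1, 2, 3, 4, 5, 6, 7, 8, 9, 10, 11}
A = {3, 4, 10, 11}, B = {2, 4, 7, 11}
A ∩ B = {4, 11}
(A ∩ B)' = U \ (A ∩ B) = {1, 2, 3, 5, 6, 7, 8, 9, 10}
Verification via A' ∪ B': A' = {1, 2, 5, 6, 7, 8, 9}, B' = {1, 3, 5, 6, 8, 9, 10}
A' ∪ B' = {1, 2, 3, 5, 6, 7, 8, 9, 10} ✓

{1, 2, 3, 5, 6, 7, 8, 9, 10}


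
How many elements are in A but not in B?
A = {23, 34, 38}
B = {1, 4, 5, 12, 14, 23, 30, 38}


Set A = {23, 34, 38}
Set B = {1, 4, 5, 12, 14, 23, 30, 38}
A \ B = {34}
|A \ B| = 1

1


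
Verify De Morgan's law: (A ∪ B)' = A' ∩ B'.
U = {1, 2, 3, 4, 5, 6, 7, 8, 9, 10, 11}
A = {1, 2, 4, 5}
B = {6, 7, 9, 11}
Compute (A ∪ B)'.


U = {1, 2, 3, 4, 5, 6, 7, 8, 9, 10, 11}
A = {1, 2, 4, 5}, B = {6, 7, 9, 11}
A ∪ B = {1, 2, 4, 5, 6, 7, 9, 11}
(A ∪ B)' = U \ (A ∪ B) = {3, 8, 10}
Verification via A' ∩ B': A' = {3, 6, 7, 8, 9, 10, 11}, B' = {1, 2, 3, 4, 5, 8, 10}
A' ∩ B' = {3, 8, 10} ✓

{3, 8, 10}


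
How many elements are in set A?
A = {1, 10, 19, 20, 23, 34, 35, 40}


Set A = {1, 10, 19, 20, 23, 34, 35, 40}
Listing elements: 1, 10, 19, 20, 23, 34, 35, 40
Counting: 8 elements
|A| = 8

8


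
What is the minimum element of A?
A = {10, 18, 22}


Set A = {10, 18, 22}
Elements in ascending order: 10, 18, 22
The smallest element is 10.

10


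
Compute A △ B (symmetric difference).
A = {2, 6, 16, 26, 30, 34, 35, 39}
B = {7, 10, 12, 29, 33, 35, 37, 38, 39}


Set A = {2, 6, 16, 26, 30, 34, 35, 39}
Set B = {7, 10, 12, 29, 33, 35, 37, 38, 39}
A △ B = (A \ B) ∪ (B \ A)
Elements in A but not B: {2, 6, 16, 26, 30, 34}
Elements in B but not A: {7, 10, 12, 29, 33, 37, 38}
A △ B = {2, 6, 7, 10, 12, 16, 26, 29, 30, 33, 34, 37, 38}

{2, 6, 7, 10, 12, 16, 26, 29, 30, 33, 34, 37, 38}


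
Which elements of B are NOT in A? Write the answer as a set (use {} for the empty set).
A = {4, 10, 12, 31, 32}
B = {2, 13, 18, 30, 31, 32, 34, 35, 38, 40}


Set A = {4, 10, 12, 31, 32}
Set B = {2, 13, 18, 30, 31, 32, 34, 35, 38, 40}
Check each element of B against A:
2 ∉ A (include), 13 ∉ A (include), 18 ∉ A (include), 30 ∉ A (include), 31 ∈ A, 32 ∈ A, 34 ∉ A (include), 35 ∉ A (include), 38 ∉ A (include), 40 ∉ A (include)
Elements of B not in A: {2, 13, 18, 30, 34, 35, 38, 40}

{2, 13, 18, 30, 34, 35, 38, 40}


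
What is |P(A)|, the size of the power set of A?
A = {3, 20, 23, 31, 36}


Set A = {3, 20, 23, 31, 36}
|A| = 5
The power set P(A) contains all subsets of A.
|P(A)| = 2^|A| = 2^5 = 32

32


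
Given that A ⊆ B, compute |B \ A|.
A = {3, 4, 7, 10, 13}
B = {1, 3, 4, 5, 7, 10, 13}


Set A = {3, 4, 7, 10, 13}, |A| = 5
Set B = {1, 3, 4, 5, 7, 10, 13}, |B| = 7
Since A ⊆ B: B \ A = {1, 5}
|B| - |A| = 7 - 5 = 2

2


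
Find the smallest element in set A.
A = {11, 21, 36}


Set A = {11, 21, 36}
Elements in ascending order: 11, 21, 36
The smallest element is 11.

11


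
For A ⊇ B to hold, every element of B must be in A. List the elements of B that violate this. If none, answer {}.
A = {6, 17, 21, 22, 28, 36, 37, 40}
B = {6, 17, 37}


Set A = {6, 17, 21, 22, 28, 36, 37, 40}
Set B = {6, 17, 37}
Check each element of B against A:
6 ∈ A, 17 ∈ A, 37 ∈ A
Elements of B not in A: {}

{}


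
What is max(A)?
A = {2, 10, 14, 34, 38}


Set A = {2, 10, 14, 34, 38}
Elements in ascending order: 2, 10, 14, 34, 38
The largest element is 38.

38


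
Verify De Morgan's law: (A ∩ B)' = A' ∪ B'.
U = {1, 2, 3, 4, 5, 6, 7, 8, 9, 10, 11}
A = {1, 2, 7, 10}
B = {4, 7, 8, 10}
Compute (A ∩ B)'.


U = {1, 2, 3, 4, 5, 6, 7, 8, 9, 10, 11}
A = {1, 2, 7, 10}, B = {4, 7, 8, 10}
A ∩ B = {7, 10}
(A ∩ B)' = U \ (A ∩ B) = {1, 2, 3, 4, 5, 6, 8, 9, 11}
Verification via A' ∪ B': A' = {3, 4, 5, 6, 8, 9, 11}, B' = {1, 2, 3, 5, 6, 9, 11}
A' ∪ B' = {1, 2, 3, 4, 5, 6, 8, 9, 11} ✓

{1, 2, 3, 4, 5, 6, 8, 9, 11}


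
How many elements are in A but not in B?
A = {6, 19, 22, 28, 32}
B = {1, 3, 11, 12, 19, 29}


Set A = {6, 19, 22, 28, 32}
Set B = {1, 3, 11, 12, 19, 29}
A \ B = {6, 22, 28, 32}
|A \ B| = 4

4


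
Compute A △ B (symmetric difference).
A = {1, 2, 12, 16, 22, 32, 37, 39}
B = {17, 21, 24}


Set A = {1, 2, 12, 16, 22, 32, 37, 39}
Set B = {17, 21, 24}
A △ B = (A \ B) ∪ (B \ A)
Elements in A but not B: {1, 2, 12, 16, 22, 32, 37, 39}
Elements in B but not A: {17, 21, 24}
A △ B = {1, 2, 12, 16, 17, 21, 22, 24, 32, 37, 39}

{1, 2, 12, 16, 17, 21, 22, 24, 32, 37, 39}


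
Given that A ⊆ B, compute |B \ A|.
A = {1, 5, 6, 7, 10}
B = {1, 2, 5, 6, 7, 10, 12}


Set A = {1, 5, 6, 7, 10}, |A| = 5
Set B = {1, 2, 5, 6, 7, 10, 12}, |B| = 7
Since A ⊆ B: B \ A = {2, 12}
|B| - |A| = 7 - 5 = 2

2


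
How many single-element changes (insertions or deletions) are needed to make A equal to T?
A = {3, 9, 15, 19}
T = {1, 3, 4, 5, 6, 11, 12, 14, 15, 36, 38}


Set A = {3, 9, 15, 19}
Set T = {1, 3, 4, 5, 6, 11, 12, 14, 15, 36, 38}
Elements to remove from A (in A, not in T): {9, 19} → 2 removals
Elements to add to A (in T, not in A): {1, 4, 5, 6, 11, 12, 14, 36, 38} → 9 additions
Total edits = 2 + 9 = 11

11


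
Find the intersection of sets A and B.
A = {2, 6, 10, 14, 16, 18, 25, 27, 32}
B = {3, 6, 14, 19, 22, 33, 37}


Set A = {2, 6, 10, 14, 16, 18, 25, 27, 32}
Set B = {3, 6, 14, 19, 22, 33, 37}
A ∩ B includes only elements in both sets.
Check each element of A against B:
2 ✗, 6 ✓, 10 ✗, 14 ✓, 16 ✗, 18 ✗, 25 ✗, 27 ✗, 32 ✗
A ∩ B = {6, 14}

{6, 14}


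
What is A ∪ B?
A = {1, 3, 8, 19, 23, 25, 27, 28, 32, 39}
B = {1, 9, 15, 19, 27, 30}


Set A = {1, 3, 8, 19, 23, 25, 27, 28, 32, 39}
Set B = {1, 9, 15, 19, 27, 30}
A ∪ B includes all elements in either set.
Elements from A: {1, 3, 8, 19, 23, 25, 27, 28, 32, 39}
Elements from B not already included: {9, 15, 30}
A ∪ B = {1, 3, 8, 9, 15, 19, 23, 25, 27, 28, 30, 32, 39}

{1, 3, 8, 9, 15, 19, 23, 25, 27, 28, 30, 32, 39}


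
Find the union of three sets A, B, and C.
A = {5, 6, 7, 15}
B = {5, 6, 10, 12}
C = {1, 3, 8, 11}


Set A = {5, 6, 7, 15}
Set B = {5, 6, 10, 12}
Set C = {1, 3, 8, 11}
First, A ∪ B = {5, 6, 7, 10, 12, 15}
Then, (A ∪ B) ∪ C = {1, 3, 5, 6, 7, 8, 10, 11, 12, 15}

{1, 3, 5, 6, 7, 8, 10, 11, 12, 15}


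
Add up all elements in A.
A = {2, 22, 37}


Set A = {2, 22, 37}
Sum = 2 + 22 + 37 = 61

61


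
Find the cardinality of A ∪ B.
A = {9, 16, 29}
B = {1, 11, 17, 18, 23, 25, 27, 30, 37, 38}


Set A = {9, 16, 29}, |A| = 3
Set B = {1, 11, 17, 18, 23, 25, 27, 30, 37, 38}, |B| = 10
A ∩ B = {}, |A ∩ B| = 0
|A ∪ B| = |A| + |B| - |A ∩ B| = 3 + 10 - 0 = 13

13


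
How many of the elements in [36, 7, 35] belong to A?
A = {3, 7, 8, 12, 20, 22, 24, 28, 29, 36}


Set A = {3, 7, 8, 12, 20, 22, 24, 28, 29, 36}
Candidates: [36, 7, 35]
Check each candidate:
36 ∈ A, 7 ∈ A, 35 ∉ A
Count of candidates in A: 2

2


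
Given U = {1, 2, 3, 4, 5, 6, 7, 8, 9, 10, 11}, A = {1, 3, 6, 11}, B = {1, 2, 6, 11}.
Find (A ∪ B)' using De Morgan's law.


U = {1, 2, 3, 4, 5, 6, 7, 8, 9, 10, 11}
A = {1, 3, 6, 11}, B = {1, 2, 6, 11}
A ∪ B = {1, 2, 3, 6, 11}
(A ∪ B)' = U \ (A ∪ B) = {4, 5, 7, 8, 9, 10}
Verification via A' ∩ B': A' = {2, 4, 5, 7, 8, 9, 10}, B' = {3, 4, 5, 7, 8, 9, 10}
A' ∩ B' = {4, 5, 7, 8, 9, 10} ✓

{4, 5, 7, 8, 9, 10}


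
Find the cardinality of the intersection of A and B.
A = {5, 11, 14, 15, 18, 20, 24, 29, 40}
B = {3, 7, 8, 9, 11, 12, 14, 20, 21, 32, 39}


Set A = {5, 11, 14, 15, 18, 20, 24, 29, 40}
Set B = {3, 7, 8, 9, 11, 12, 14, 20, 21, 32, 39}
A ∩ B = {11, 14, 20}
|A ∩ B| = 3

3


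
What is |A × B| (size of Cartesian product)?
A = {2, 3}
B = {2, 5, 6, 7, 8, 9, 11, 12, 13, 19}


Set A = {2, 3} has 2 elements.
Set B = {2, 5, 6, 7, 8, 9, 11, 12, 13, 19} has 10 elements.
|A × B| = |A| × |B| = 2 × 10 = 20

20


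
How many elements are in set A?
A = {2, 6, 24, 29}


Set A = {2, 6, 24, 29}
Listing elements: 2, 6, 24, 29
Counting: 4 elements
|A| = 4

4


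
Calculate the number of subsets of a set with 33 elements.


The set has 33 elements.
The power set contains all possible subsets.
|P(A)| = 2^|A| = 2^33 = 8589934592

8589934592


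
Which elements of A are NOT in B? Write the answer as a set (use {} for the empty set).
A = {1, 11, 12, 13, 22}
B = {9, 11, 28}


Set A = {1, 11, 12, 13, 22}
Set B = {9, 11, 28}
Check each element of A against B:
1 ∉ B (include), 11 ∈ B, 12 ∉ B (include), 13 ∉ B (include), 22 ∉ B (include)
Elements of A not in B: {1, 12, 13, 22}

{1, 12, 13, 22}


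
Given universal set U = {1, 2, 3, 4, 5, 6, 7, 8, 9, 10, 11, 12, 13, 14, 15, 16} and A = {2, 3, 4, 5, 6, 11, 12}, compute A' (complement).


Universal set U = {1, 2, 3, 4, 5, 6, 7, 8, 9, 10, 11, 12, 13, 14, 15, 16}
Set A = {2, 3, 4, 5, 6, 11, 12}
A' = U \ A = elements in U but not in A
Checking each element of U:
1 (not in A, include), 2 (in A, exclude), 3 (in A, exclude), 4 (in A, exclude), 5 (in A, exclude), 6 (in A, exclude), 7 (not in A, include), 8 (not in A, include), 9 (not in A, include), 10 (not in A, include), 11 (in A, exclude), 12 (in A, exclude), 13 (not in A, include), 14 (not in A, include), 15 (not in A, include), 16 (not in A, include)
A' = {1, 7, 8, 9, 10, 13, 14, 15, 16}

{1, 7, 8, 9, 10, 13, 14, 15, 16}


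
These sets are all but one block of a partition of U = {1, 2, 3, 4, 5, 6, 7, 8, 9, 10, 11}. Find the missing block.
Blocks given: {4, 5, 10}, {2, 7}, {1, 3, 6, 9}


U = {1, 2, 3, 4, 5, 6, 7, 8, 9, 10, 11}
Shown blocks: {4, 5, 10}, {2, 7}, {1, 3, 6, 9}
A partition's blocks are pairwise disjoint and cover U, so the missing block = U \ (union of shown blocks).
Union of shown blocks: {1, 2, 3, 4, 5, 6, 7, 9, 10}
Missing block = U \ (union) = {8, 11}

{8, 11}


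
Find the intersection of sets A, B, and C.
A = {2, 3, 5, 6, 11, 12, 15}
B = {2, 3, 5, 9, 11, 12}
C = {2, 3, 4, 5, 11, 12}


Set A = {2, 3, 5, 6, 11, 12, 15}
Set B = {2, 3, 5, 9, 11, 12}
Set C = {2, 3, 4, 5, 11, 12}
First, A ∩ B = {2, 3, 5, 11, 12}
Then, (A ∩ B) ∩ C = {2, 3, 5, 11, 12}

{2, 3, 5, 11, 12}


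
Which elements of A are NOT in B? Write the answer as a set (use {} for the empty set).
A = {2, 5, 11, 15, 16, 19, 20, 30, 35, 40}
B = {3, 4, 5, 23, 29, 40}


Set A = {2, 5, 11, 15, 16, 19, 20, 30, 35, 40}
Set B = {3, 4, 5, 23, 29, 40}
Check each element of A against B:
2 ∉ B (include), 5 ∈ B, 11 ∉ B (include), 15 ∉ B (include), 16 ∉ B (include), 19 ∉ B (include), 20 ∉ B (include), 30 ∉ B (include), 35 ∉ B (include), 40 ∈ B
Elements of A not in B: {2, 11, 15, 16, 19, 20, 30, 35}

{2, 11, 15, 16, 19, 20, 30, 35}


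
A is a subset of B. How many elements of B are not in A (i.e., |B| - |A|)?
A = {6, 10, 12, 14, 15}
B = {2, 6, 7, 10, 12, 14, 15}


Set A = {6, 10, 12, 14, 15}, |A| = 5
Set B = {2, 6, 7, 10, 12, 14, 15}, |B| = 7
Since A ⊆ B: B \ A = {2, 7}
|B| - |A| = 7 - 5 = 2

2


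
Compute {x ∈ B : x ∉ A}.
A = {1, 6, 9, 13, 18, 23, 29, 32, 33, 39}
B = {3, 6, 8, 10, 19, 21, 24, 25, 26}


Set A = {1, 6, 9, 13, 18, 23, 29, 32, 33, 39}
Set B = {3, 6, 8, 10, 19, 21, 24, 25, 26}
Check each element of B against A:
3 ∉ A (include), 6 ∈ A, 8 ∉ A (include), 10 ∉ A (include), 19 ∉ A (include), 21 ∉ A (include), 24 ∉ A (include), 25 ∉ A (include), 26 ∉ A (include)
Elements of B not in A: {3, 8, 10, 19, 21, 24, 25, 26}

{3, 8, 10, 19, 21, 24, 25, 26}


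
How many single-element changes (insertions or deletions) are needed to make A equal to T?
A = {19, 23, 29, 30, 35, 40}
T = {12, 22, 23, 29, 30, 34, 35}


Set A = {19, 23, 29, 30, 35, 40}
Set T = {12, 22, 23, 29, 30, 34, 35}
Elements to remove from A (in A, not in T): {19, 40} → 2 removals
Elements to add to A (in T, not in A): {12, 22, 34} → 3 additions
Total edits = 2 + 3 = 5

5


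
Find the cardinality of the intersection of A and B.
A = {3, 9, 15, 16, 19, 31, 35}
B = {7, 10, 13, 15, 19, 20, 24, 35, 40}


Set A = {3, 9, 15, 16, 19, 31, 35}
Set B = {7, 10, 13, 15, 19, 20, 24, 35, 40}
A ∩ B = {15, 19, 35}
|A ∩ B| = 3

3


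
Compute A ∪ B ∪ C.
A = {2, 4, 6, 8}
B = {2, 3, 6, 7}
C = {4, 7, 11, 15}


Set A = {2, 4, 6, 8}
Set B = {2, 3, 6, 7}
Set C = {4, 7, 11, 15}
First, A ∪ B = {2, 3, 4, 6, 7, 8}
Then, (A ∪ B) ∪ C = {2, 3, 4, 6, 7, 8, 11, 15}

{2, 3, 4, 6, 7, 8, 11, 15}


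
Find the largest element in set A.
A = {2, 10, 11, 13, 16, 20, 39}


Set A = {2, 10, 11, 13, 16, 20, 39}
Elements in ascending order: 2, 10, 11, 13, 16, 20, 39
The largest element is 39.

39


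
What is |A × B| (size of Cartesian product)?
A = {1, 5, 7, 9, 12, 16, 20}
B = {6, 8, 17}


Set A = {1, 5, 7, 9, 12, 16, 20} has 7 elements.
Set B = {6, 8, 17} has 3 elements.
|A × B| = |A| × |B| = 7 × 3 = 21

21


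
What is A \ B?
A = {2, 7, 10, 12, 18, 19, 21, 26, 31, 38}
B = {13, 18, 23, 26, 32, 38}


Set A = {2, 7, 10, 12, 18, 19, 21, 26, 31, 38}
Set B = {13, 18, 23, 26, 32, 38}
A \ B includes elements in A that are not in B.
Check each element of A:
2 (not in B, keep), 7 (not in B, keep), 10 (not in B, keep), 12 (not in B, keep), 18 (in B, remove), 19 (not in B, keep), 21 (not in B, keep), 26 (in B, remove), 31 (not in B, keep), 38 (in B, remove)
A \ B = {2, 7, 10, 12, 19, 21, 31}

{2, 7, 10, 12, 19, 21, 31}


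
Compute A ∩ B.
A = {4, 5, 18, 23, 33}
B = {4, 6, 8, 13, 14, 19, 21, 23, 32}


Set A = {4, 5, 18, 23, 33}
Set B = {4, 6, 8, 13, 14, 19, 21, 23, 32}
A ∩ B includes only elements in both sets.
Check each element of A against B:
4 ✓, 5 ✗, 18 ✗, 23 ✓, 33 ✗
A ∩ B = {4, 23}

{4, 23}


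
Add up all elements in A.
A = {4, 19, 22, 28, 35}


Set A = {4, 19, 22, 28, 35}
Sum = 4 + 19 + 22 + 28 + 35 = 108

108


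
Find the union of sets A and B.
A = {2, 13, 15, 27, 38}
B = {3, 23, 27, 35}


Set A = {2, 13, 15, 27, 38}
Set B = {3, 23, 27, 35}
A ∪ B includes all elements in either set.
Elements from A: {2, 13, 15, 27, 38}
Elements from B not already included: {3, 23, 35}
A ∪ B = {2, 3, 13, 15, 23, 27, 35, 38}

{2, 3, 13, 15, 23, 27, 35, 38}


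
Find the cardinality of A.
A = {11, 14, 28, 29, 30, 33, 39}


Set A = {11, 14, 28, 29, 30, 33, 39}
Listing elements: 11, 14, 28, 29, 30, 33, 39
Counting: 7 elements
|A| = 7

7


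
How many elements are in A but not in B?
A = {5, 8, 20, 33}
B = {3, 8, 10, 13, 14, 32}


Set A = {5, 8, 20, 33}
Set B = {3, 8, 10, 13, 14, 32}
A \ B = {5, 20, 33}
|A \ B| = 3

3


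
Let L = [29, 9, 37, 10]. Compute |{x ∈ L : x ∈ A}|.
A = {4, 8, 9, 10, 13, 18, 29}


Set A = {4, 8, 9, 10, 13, 18, 29}
Candidates: [29, 9, 37, 10]
Check each candidate:
29 ∈ A, 9 ∈ A, 37 ∉ A, 10 ∈ A
Count of candidates in A: 3

3


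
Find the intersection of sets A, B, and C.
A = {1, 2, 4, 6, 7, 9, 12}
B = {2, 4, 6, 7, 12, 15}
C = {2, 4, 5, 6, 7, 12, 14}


Set A = {1, 2, 4, 6, 7, 9, 12}
Set B = {2, 4, 6, 7, 12, 15}
Set C = {2, 4, 5, 6, 7, 12, 14}
First, A ∩ B = {2, 4, 6, 7, 12}
Then, (A ∩ B) ∩ C = {2, 4, 6, 7, 12}

{2, 4, 6, 7, 12}


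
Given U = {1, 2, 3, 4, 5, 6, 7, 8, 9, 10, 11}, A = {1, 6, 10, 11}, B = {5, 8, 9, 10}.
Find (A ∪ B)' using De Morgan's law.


U = {1, 2, 3, 4, 5, 6, 7, 8, 9, 10, 11}
A = {1, 6, 10, 11}, B = {5, 8, 9, 10}
A ∪ B = {1, 5, 6, 8, 9, 10, 11}
(A ∪ B)' = U \ (A ∪ B) = {2, 3, 4, 7}
Verification via A' ∩ B': A' = {2, 3, 4, 5, 7, 8, 9}, B' = {1, 2, 3, 4, 6, 7, 11}
A' ∩ B' = {2, 3, 4, 7} ✓

{2, 3, 4, 7}


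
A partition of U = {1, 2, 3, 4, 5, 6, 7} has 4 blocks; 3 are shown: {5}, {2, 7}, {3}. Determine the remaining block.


U = {1, 2, 3, 4, 5, 6, 7}
Shown blocks: {5}, {2, 7}, {3}
A partition's blocks are pairwise disjoint and cover U, so the missing block = U \ (union of shown blocks).
Union of shown blocks: {2, 3, 5, 7}
Missing block = U \ (union) = {1, 4, 6}

{1, 4, 6}


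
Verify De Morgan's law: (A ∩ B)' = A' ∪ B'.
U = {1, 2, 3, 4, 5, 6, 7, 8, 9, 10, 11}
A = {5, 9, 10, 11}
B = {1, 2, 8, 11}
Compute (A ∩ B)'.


U = {1, 2, 3, 4, 5, 6, 7, 8, 9, 10, 11}
A = {5, 9, 10, 11}, B = {1, 2, 8, 11}
A ∩ B = {11}
(A ∩ B)' = U \ (A ∩ B) = {1, 2, 3, 4, 5, 6, 7, 8, 9, 10}
Verification via A' ∪ B': A' = {1, 2, 3, 4, 6, 7, 8}, B' = {3, 4, 5, 6, 7, 9, 10}
A' ∪ B' = {1, 2, 3, 4, 5, 6, 7, 8, 9, 10} ✓

{1, 2, 3, 4, 5, 6, 7, 8, 9, 10}


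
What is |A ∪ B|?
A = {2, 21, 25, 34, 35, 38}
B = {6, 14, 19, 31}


Set A = {2, 21, 25, 34, 35, 38}, |A| = 6
Set B = {6, 14, 19, 31}, |B| = 4
A ∩ B = {}, |A ∩ B| = 0
|A ∪ B| = |A| + |B| - |A ∩ B| = 6 + 4 - 0 = 10

10


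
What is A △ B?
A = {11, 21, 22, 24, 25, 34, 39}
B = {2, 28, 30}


Set A = {11, 21, 22, 24, 25, 34, 39}
Set B = {2, 28, 30}
A △ B = (A \ B) ∪ (B \ A)
Elements in A but not B: {11, 21, 22, 24, 25, 34, 39}
Elements in B but not A: {2, 28, 30}
A △ B = {2, 11, 21, 22, 24, 25, 28, 30, 34, 39}

{2, 11, 21, 22, 24, 25, 28, 30, 34, 39}


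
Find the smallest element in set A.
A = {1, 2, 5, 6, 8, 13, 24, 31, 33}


Set A = {1, 2, 5, 6, 8, 13, 24, 31, 33}
Elements in ascending order: 1, 2, 5, 6, 8, 13, 24, 31, 33
The smallest element is 1.

1


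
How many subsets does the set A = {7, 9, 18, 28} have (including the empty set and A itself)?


Set A = {7, 9, 18, 28}
|A| = 4
The power set P(A) contains all subsets of A.
|P(A)| = 2^|A| = 2^4 = 16

16


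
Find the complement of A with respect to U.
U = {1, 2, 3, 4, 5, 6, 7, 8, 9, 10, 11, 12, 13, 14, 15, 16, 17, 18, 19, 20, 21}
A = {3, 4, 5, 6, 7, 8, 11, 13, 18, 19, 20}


Universal set U = {1, 2, 3, 4, 5, 6, 7, 8, 9, 10, 11, 12, 13, 14, 15, 16, 17, 18, 19, 20, 21}
Set A = {3, 4, 5, 6, 7, 8, 11, 13, 18, 19, 20}
A' = U \ A = elements in U but not in A
Checking each element of U:
1 (not in A, include), 2 (not in A, include), 3 (in A, exclude), 4 (in A, exclude), 5 (in A, exclude), 6 (in A, exclude), 7 (in A, exclude), 8 (in A, exclude), 9 (not in A, include), 10 (not in A, include), 11 (in A, exclude), 12 (not in A, include), 13 (in A, exclude), 14 (not in A, include), 15 (not in A, include), 16 (not in A, include), 17 (not in A, include), 18 (in A, exclude), 19 (in A, exclude), 20 (in A, exclude), 21 (not in A, include)
A' = {1, 2, 9, 10, 12, 14, 15, 16, 17, 21}

{1, 2, 9, 10, 12, 14, 15, 16, 17, 21}


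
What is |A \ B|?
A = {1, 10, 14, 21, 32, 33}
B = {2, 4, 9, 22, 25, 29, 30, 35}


Set A = {1, 10, 14, 21, 32, 33}
Set B = {2, 4, 9, 22, 25, 29, 30, 35}
A \ B = {1, 10, 14, 21, 32, 33}
|A \ B| = 6

6


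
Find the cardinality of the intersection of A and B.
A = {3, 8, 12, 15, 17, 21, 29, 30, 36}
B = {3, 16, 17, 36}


Set A = {3, 8, 12, 15, 17, 21, 29, 30, 36}
Set B = {3, 16, 17, 36}
A ∩ B = {3, 17, 36}
|A ∩ B| = 3

3


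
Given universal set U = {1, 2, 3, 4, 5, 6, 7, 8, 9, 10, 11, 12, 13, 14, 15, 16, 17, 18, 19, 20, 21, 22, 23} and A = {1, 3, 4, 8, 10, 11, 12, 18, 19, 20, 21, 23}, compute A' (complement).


Universal set U = {1, 2, 3, 4, 5, 6, 7, 8, 9, 10, 11, 12, 13, 14, 15, 16, 17, 18, 19, 20, 21, 22, 23}
Set A = {1, 3, 4, 8, 10, 11, 12, 18, 19, 20, 21, 23}
A' = U \ A = elements in U but not in A
Checking each element of U:
1 (in A, exclude), 2 (not in A, include), 3 (in A, exclude), 4 (in A, exclude), 5 (not in A, include), 6 (not in A, include), 7 (not in A, include), 8 (in A, exclude), 9 (not in A, include), 10 (in A, exclude), 11 (in A, exclude), 12 (in A, exclude), 13 (not in A, include), 14 (not in A, include), 15 (not in A, include), 16 (not in A, include), 17 (not in A, include), 18 (in A, exclude), 19 (in A, exclude), 20 (in A, exclude), 21 (in A, exclude), 22 (not in A, include), 23 (in A, exclude)
A' = {2, 5, 6, 7, 9, 13, 14, 15, 16, 17, 22}

{2, 5, 6, 7, 9, 13, 14, 15, 16, 17, 22}


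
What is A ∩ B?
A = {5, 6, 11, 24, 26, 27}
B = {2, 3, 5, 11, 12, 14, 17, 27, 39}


Set A = {5, 6, 11, 24, 26, 27}
Set B = {2, 3, 5, 11, 12, 14, 17, 27, 39}
A ∩ B includes only elements in both sets.
Check each element of A against B:
5 ✓, 6 ✗, 11 ✓, 24 ✗, 26 ✗, 27 ✓
A ∩ B = {5, 11, 27}

{5, 11, 27}


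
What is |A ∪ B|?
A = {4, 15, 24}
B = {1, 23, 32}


Set A = {4, 15, 24}, |A| = 3
Set B = {1, 23, 32}, |B| = 3
A ∩ B = {}, |A ∩ B| = 0
|A ∪ B| = |A| + |B| - |A ∩ B| = 3 + 3 - 0 = 6

6


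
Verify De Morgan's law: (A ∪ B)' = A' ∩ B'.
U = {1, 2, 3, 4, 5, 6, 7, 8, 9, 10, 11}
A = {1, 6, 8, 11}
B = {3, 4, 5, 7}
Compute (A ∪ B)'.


U = {1, 2, 3, 4, 5, 6, 7, 8, 9, 10, 11}
A = {1, 6, 8, 11}, B = {3, 4, 5, 7}
A ∪ B = {1, 3, 4, 5, 6, 7, 8, 11}
(A ∪ B)' = U \ (A ∪ B) = {2, 9, 10}
Verification via A' ∩ B': A' = {2, 3, 4, 5, 7, 9, 10}, B' = {1, 2, 6, 8, 9, 10, 11}
A' ∩ B' = {2, 9, 10} ✓

{2, 9, 10}


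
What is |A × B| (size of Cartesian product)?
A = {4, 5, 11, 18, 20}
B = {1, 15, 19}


Set A = {4, 5, 11, 18, 20} has 5 elements.
Set B = {1, 15, 19} has 3 elements.
|A × B| = |A| × |B| = 5 × 3 = 15

15


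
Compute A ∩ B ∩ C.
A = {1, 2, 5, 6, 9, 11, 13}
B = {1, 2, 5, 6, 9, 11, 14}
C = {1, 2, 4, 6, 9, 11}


Set A = {1, 2, 5, 6, 9, 11, 13}
Set B = {1, 2, 5, 6, 9, 11, 14}
Set C = {1, 2, 4, 6, 9, 11}
First, A ∩ B = {1, 2, 5, 6, 9, 11}
Then, (A ∩ B) ∩ C = {1, 2, 6, 9, 11}

{1, 2, 6, 9, 11}


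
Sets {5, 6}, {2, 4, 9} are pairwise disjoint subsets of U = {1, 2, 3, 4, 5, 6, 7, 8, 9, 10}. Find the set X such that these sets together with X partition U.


U = {1, 2, 3, 4, 5, 6, 7, 8, 9, 10}
Shown blocks: {5, 6}, {2, 4, 9}
A partition's blocks are pairwise disjoint and cover U, so the missing block = U \ (union of shown blocks).
Union of shown blocks: {2, 4, 5, 6, 9}
Missing block = U \ (union) = {1, 3, 7, 8, 10}

{1, 3, 7, 8, 10}


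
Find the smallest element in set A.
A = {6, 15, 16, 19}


Set A = {6, 15, 16, 19}
Elements in ascending order: 6, 15, 16, 19
The smallest element is 6.

6


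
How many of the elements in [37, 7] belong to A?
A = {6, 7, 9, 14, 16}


Set A = {6, 7, 9, 14, 16}
Candidates: [37, 7]
Check each candidate:
37 ∉ A, 7 ∈ A
Count of candidates in A: 1

1


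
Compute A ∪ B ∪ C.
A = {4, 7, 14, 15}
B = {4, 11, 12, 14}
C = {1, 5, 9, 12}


Set A = {4, 7, 14, 15}
Set B = {4, 11, 12, 14}
Set C = {1, 5, 9, 12}
First, A ∪ B = {4, 7, 11, 12, 14, 15}
Then, (A ∪ B) ∪ C = {1, 4, 5, 7, 9, 11, 12, 14, 15}

{1, 4, 5, 7, 9, 11, 12, 14, 15}


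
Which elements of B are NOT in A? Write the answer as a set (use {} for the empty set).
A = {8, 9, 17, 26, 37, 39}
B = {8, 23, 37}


Set A = {8, 9, 17, 26, 37, 39}
Set B = {8, 23, 37}
Check each element of B against A:
8 ∈ A, 23 ∉ A (include), 37 ∈ A
Elements of B not in A: {23}

{23}


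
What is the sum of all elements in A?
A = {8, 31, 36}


Set A = {8, 31, 36}
Sum = 8 + 31 + 36 = 75

75


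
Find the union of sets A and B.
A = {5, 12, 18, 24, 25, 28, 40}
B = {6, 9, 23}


Set A = {5, 12, 18, 24, 25, 28, 40}
Set B = {6, 9, 23}
A ∪ B includes all elements in either set.
Elements from A: {5, 12, 18, 24, 25, 28, 40}
Elements from B not already included: {6, 9, 23}
A ∪ B = {5, 6, 9, 12, 18, 23, 24, 25, 28, 40}

{5, 6, 9, 12, 18, 23, 24, 25, 28, 40}


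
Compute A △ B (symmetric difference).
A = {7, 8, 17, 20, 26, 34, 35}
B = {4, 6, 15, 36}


Set A = {7, 8, 17, 20, 26, 34, 35}
Set B = {4, 6, 15, 36}
A △ B = (A \ B) ∪ (B \ A)
Elements in A but not B: {7, 8, 17, 20, 26, 34, 35}
Elements in B but not A: {4, 6, 15, 36}
A △ B = {4, 6, 7, 8, 15, 17, 20, 26, 34, 35, 36}

{4, 6, 7, 8, 15, 17, 20, 26, 34, 35, 36}


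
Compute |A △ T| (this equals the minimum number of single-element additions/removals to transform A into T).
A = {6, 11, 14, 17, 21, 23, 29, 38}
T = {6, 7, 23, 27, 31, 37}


Set A = {6, 11, 14, 17, 21, 23, 29, 38}
Set T = {6, 7, 23, 27, 31, 37}
Elements to remove from A (in A, not in T): {11, 14, 17, 21, 29, 38} → 6 removals
Elements to add to A (in T, not in A): {7, 27, 31, 37} → 4 additions
Total edits = 6 + 4 = 10

10


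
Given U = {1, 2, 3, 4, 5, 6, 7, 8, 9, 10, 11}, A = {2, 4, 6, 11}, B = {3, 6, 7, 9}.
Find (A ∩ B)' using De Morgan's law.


U = {1, 2, 3, 4, 5, 6, 7, 8, 9, 10, 11}
A = {2, 4, 6, 11}, B = {3, 6, 7, 9}
A ∩ B = {6}
(A ∩ B)' = U \ (A ∩ B) = {1, 2, 3, 4, 5, 7, 8, 9, 10, 11}
Verification via A' ∪ B': A' = {1, 3, 5, 7, 8, 9, 10}, B' = {1, 2, 4, 5, 8, 10, 11}
A' ∪ B' = {1, 2, 3, 4, 5, 7, 8, 9, 10, 11} ✓

{1, 2, 3, 4, 5, 7, 8, 9, 10, 11}


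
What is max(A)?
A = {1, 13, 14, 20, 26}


Set A = {1, 13, 14, 20, 26}
Elements in ascending order: 1, 13, 14, 20, 26
The largest element is 26.

26


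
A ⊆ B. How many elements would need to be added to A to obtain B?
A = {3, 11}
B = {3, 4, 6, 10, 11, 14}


Set A = {3, 11}, |A| = 2
Set B = {3, 4, 6, 10, 11, 14}, |B| = 6
Since A ⊆ B: B \ A = {4, 6, 10, 14}
|B| - |A| = 6 - 2 = 4

4


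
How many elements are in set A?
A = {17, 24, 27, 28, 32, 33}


Set A = {17, 24, 27, 28, 32, 33}
Listing elements: 17, 24, 27, 28, 32, 33
Counting: 6 elements
|A| = 6

6


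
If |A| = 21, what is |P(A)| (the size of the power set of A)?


The set has 21 elements.
The power set contains all possible subsets.
|P(A)| = 2^|A| = 2^21 = 2097152

2097152


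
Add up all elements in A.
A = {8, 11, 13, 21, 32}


Set A = {8, 11, 13, 21, 32}
Sum = 8 + 11 + 13 + 21 + 32 = 85

85


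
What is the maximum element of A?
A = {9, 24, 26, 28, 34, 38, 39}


Set A = {9, 24, 26, 28, 34, 38, 39}
Elements in ascending order: 9, 24, 26, 28, 34, 38, 39
The largest element is 39.

39


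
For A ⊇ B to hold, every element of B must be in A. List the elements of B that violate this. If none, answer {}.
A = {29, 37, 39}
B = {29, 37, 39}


Set A = {29, 37, 39}
Set B = {29, 37, 39}
Check each element of B against A:
29 ∈ A, 37 ∈ A, 39 ∈ A
Elements of B not in A: {}

{}


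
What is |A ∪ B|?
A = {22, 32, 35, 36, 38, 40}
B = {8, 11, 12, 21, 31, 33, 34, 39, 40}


Set A = {22, 32, 35, 36, 38, 40}, |A| = 6
Set B = {8, 11, 12, 21, 31, 33, 34, 39, 40}, |B| = 9
A ∩ B = {40}, |A ∩ B| = 1
|A ∪ B| = |A| + |B| - |A ∩ B| = 6 + 9 - 1 = 14

14


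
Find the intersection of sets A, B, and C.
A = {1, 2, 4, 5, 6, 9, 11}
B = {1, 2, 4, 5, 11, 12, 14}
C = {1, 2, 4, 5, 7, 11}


Set A = {1, 2, 4, 5, 6, 9, 11}
Set B = {1, 2, 4, 5, 11, 12, 14}
Set C = {1, 2, 4, 5, 7, 11}
First, A ∩ B = {1, 2, 4, 5, 11}
Then, (A ∩ B) ∩ C = {1, 2, 4, 5, 11}

{1, 2, 4, 5, 11}


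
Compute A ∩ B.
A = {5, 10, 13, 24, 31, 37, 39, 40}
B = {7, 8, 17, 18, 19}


Set A = {5, 10, 13, 24, 31, 37, 39, 40}
Set B = {7, 8, 17, 18, 19}
A ∩ B includes only elements in both sets.
Check each element of A against B:
5 ✗, 10 ✗, 13 ✗, 24 ✗, 31 ✗, 37 ✗, 39 ✗, 40 ✗
A ∩ B = {}

{}


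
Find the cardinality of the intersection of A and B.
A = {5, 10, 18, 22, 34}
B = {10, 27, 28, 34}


Set A = {5, 10, 18, 22, 34}
Set B = {10, 27, 28, 34}
A ∩ B = {10, 34}
|A ∩ B| = 2

2


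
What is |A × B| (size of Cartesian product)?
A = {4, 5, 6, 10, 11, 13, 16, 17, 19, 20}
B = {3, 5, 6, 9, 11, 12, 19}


Set A = {4, 5, 6, 10, 11, 13, 16, 17, 19, 20} has 10 elements.
Set B = {3, 5, 6, 9, 11, 12, 19} has 7 elements.
|A × B| = |A| × |B| = 10 × 7 = 70

70


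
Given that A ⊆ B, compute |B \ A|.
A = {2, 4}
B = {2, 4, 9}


Set A = {2, 4}, |A| = 2
Set B = {2, 4, 9}, |B| = 3
Since A ⊆ B: B \ A = {9}
|B| - |A| = 3 - 2 = 1

1


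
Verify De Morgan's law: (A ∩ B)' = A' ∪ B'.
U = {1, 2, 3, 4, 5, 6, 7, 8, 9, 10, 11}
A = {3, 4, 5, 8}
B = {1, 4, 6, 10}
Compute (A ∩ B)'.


U = {1, 2, 3, 4, 5, 6, 7, 8, 9, 10, 11}
A = {3, 4, 5, 8}, B = {1, 4, 6, 10}
A ∩ B = {4}
(A ∩ B)' = U \ (A ∩ B) = {1, 2, 3, 5, 6, 7, 8, 9, 10, 11}
Verification via A' ∪ B': A' = {1, 2, 6, 7, 9, 10, 11}, B' = {2, 3, 5, 7, 8, 9, 11}
A' ∪ B' = {1, 2, 3, 5, 6, 7, 8, 9, 10, 11} ✓

{1, 2, 3, 5, 6, 7, 8, 9, 10, 11}


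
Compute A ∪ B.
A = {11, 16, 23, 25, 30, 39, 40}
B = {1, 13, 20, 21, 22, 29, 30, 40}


Set A = {11, 16, 23, 25, 30, 39, 40}
Set B = {1, 13, 20, 21, 22, 29, 30, 40}
A ∪ B includes all elements in either set.
Elements from A: {11, 16, 23, 25, 30, 39, 40}
Elements from B not already included: {1, 13, 20, 21, 22, 29}
A ∪ B = {1, 11, 13, 16, 20, 21, 22, 23, 25, 29, 30, 39, 40}

{1, 11, 13, 16, 20, 21, 22, 23, 25, 29, 30, 39, 40}


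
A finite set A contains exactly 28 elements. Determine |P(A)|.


The set has 28 elements.
The power set contains all possible subsets.
|P(A)| = 2^|A| = 2^28 = 268435456

268435456


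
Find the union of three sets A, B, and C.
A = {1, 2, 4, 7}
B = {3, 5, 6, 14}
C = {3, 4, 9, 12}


Set A = {1, 2, 4, 7}
Set B = {3, 5, 6, 14}
Set C = {3, 4, 9, 12}
First, A ∪ B = {1, 2, 3, 4, 5, 6, 7, 14}
Then, (A ∪ B) ∪ C = {1, 2, 3, 4, 5, 6, 7, 9, 12, 14}

{1, 2, 3, 4, 5, 6, 7, 9, 12, 14}


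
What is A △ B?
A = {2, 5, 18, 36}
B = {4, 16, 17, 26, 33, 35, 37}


Set A = {2, 5, 18, 36}
Set B = {4, 16, 17, 26, 33, 35, 37}
A △ B = (A \ B) ∪ (B \ A)
Elements in A but not B: {2, 5, 18, 36}
Elements in B but not A: {4, 16, 17, 26, 33, 35, 37}
A △ B = {2, 4, 5, 16, 17, 18, 26, 33, 35, 36, 37}

{2, 4, 5, 16, 17, 18, 26, 33, 35, 36, 37}


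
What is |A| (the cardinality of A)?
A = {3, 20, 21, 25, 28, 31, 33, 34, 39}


Set A = {3, 20, 21, 25, 28, 31, 33, 34, 39}
Listing elements: 3, 20, 21, 25, 28, 31, 33, 34, 39
Counting: 9 elements
|A| = 9

9


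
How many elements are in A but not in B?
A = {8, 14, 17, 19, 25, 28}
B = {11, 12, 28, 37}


Set A = {8, 14, 17, 19, 25, 28}
Set B = {11, 12, 28, 37}
A \ B = {8, 14, 17, 19, 25}
|A \ B| = 5

5


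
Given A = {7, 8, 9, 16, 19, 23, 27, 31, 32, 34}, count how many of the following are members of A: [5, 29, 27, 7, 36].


Set A = {7, 8, 9, 16, 19, 23, 27, 31, 32, 34}
Candidates: [5, 29, 27, 7, 36]
Check each candidate:
5 ∉ A, 29 ∉ A, 27 ∈ A, 7 ∈ A, 36 ∉ A
Count of candidates in A: 2

2


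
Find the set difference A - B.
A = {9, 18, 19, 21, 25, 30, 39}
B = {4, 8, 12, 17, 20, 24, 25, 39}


Set A = {9, 18, 19, 21, 25, 30, 39}
Set B = {4, 8, 12, 17, 20, 24, 25, 39}
A \ B includes elements in A that are not in B.
Check each element of A:
9 (not in B, keep), 18 (not in B, keep), 19 (not in B, keep), 21 (not in B, keep), 25 (in B, remove), 30 (not in B, keep), 39 (in B, remove)
A \ B = {9, 18, 19, 21, 30}

{9, 18, 19, 21, 30}


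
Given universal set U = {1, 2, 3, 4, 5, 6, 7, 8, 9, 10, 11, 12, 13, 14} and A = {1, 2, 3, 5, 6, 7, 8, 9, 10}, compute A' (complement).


Universal set U = {1, 2, 3, 4, 5, 6, 7, 8, 9, 10, 11, 12, 13, 14}
Set A = {1, 2, 3, 5, 6, 7, 8, 9, 10}
A' = U \ A = elements in U but not in A
Checking each element of U:
1 (in A, exclude), 2 (in A, exclude), 3 (in A, exclude), 4 (not in A, include), 5 (in A, exclude), 6 (in A, exclude), 7 (in A, exclude), 8 (in A, exclude), 9 (in A, exclude), 10 (in A, exclude), 11 (not in A, include), 12 (not in A, include), 13 (not in A, include), 14 (not in A, include)
A' = {4, 11, 12, 13, 14}

{4, 11, 12, 13, 14}
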